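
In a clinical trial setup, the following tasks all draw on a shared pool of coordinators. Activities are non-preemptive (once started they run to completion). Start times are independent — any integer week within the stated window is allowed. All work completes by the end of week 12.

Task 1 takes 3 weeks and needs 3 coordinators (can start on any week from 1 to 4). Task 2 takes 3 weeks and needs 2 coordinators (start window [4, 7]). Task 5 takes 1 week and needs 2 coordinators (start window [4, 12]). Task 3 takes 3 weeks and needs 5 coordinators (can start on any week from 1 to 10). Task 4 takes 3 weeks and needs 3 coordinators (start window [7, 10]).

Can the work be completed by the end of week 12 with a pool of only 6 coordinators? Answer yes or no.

yes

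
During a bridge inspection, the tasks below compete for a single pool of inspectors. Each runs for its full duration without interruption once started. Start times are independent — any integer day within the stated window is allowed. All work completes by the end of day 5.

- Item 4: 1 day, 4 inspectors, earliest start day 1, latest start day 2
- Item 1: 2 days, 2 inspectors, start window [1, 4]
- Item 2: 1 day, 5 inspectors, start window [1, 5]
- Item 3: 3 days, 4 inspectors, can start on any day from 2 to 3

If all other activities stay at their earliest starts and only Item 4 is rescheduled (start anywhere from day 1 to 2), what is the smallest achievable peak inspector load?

Item 4@1: d1:11  d2:6  d3:4  d4:4  d5:0 → peak 11
Item 4@2: d1:7  d2:10  d3:4  d4:4  d5:0 → peak 10
Best is Item 4@2, peak 10.

10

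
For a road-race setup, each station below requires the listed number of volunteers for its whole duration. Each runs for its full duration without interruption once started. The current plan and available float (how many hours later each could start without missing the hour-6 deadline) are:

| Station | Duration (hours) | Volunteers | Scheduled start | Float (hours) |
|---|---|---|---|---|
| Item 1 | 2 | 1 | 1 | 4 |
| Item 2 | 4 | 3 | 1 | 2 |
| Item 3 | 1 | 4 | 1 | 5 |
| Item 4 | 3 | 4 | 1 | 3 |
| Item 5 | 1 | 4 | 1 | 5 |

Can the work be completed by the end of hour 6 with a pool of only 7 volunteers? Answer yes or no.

Schedule Item 1@1, Item 2@2, Item 3@1, Item 4@3, Item 5@6: h1:5  h2:4  h3:7  h4:7  h5:7  h6:4 — peak 7 ≤ 7.

yes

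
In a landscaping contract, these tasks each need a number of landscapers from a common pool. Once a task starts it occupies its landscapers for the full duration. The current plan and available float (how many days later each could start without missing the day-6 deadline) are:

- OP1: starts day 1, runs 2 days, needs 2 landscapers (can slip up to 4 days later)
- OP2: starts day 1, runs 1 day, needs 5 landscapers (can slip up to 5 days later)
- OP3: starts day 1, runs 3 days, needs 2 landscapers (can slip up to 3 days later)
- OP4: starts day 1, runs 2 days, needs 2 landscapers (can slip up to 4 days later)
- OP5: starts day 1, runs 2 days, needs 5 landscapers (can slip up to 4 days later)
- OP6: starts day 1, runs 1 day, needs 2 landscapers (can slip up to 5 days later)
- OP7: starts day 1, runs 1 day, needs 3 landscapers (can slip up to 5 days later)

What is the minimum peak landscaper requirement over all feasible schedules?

7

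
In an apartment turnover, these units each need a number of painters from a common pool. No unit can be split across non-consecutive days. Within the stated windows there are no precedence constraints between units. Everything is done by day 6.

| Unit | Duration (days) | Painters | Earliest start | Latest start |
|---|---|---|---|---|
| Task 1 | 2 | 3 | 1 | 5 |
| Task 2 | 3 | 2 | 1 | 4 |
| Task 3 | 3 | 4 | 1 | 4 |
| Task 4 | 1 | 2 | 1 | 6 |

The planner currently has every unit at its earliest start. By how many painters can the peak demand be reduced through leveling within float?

Early-start peak: d1:11  d2:9  d3:6  d4:0  d5:0  d6:0 ⇒ 11.
Leveled (Task 1@1, Task 2@1, Task 3@4, Task 4@3): d1:5  d2:5  d3:4  d4:4  d5:4  d6:4 ⇒ 5.
Reduction 11 − 5 = 6.

6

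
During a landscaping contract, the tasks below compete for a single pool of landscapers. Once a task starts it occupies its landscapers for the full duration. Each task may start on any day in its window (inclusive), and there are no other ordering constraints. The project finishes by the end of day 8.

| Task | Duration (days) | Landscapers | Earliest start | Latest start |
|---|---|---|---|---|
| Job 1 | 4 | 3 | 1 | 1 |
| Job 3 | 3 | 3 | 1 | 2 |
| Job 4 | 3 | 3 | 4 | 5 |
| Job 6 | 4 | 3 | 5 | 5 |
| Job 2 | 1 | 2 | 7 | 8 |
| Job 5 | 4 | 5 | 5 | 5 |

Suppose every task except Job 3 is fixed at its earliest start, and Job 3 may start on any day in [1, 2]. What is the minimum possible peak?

Job 3@1: d1:6  d2:6  d3:6  d4:6  d5:11  d6:11  d7:10  d8:8 → peak 11
Job 3@2: d1:3  d2:6  d3:6  d4:9  d5:11  d6:11  d7:10  d8:8 → peak 11
Best is Job 3@1, peak 11.

11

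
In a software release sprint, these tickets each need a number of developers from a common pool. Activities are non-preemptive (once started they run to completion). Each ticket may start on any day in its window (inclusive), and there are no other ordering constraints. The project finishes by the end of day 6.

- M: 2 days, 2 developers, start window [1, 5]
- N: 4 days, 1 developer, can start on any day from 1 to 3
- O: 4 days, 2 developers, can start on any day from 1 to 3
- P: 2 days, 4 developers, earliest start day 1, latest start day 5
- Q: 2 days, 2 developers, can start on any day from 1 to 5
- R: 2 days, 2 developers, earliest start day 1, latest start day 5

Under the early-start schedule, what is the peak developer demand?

Early-start schedule: M@1, N@1, O@1, P@1, Q@1, R@1.
Load per day: day 1: 13, day 2: 13, day 3: 3, day 4: 3, day 5: 0, day 6: 0.
Peak is 13.

13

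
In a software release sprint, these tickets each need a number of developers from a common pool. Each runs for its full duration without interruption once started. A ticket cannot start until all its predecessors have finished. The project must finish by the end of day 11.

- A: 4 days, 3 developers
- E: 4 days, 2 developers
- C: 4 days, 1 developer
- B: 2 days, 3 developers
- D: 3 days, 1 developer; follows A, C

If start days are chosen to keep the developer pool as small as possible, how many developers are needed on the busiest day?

Early-start (A@1, E@1, C@1, B@1, D@5) gives peak 9: d1:9  d2:9  d3:6  d4:6  d5:1  d6:1  d7:1  d8:0  d9:0  d10:0  d11:0.
Shift E→5, B→9.
Schedule A@1, E@5, C@1, B@9, D@5: d1:4  d2:4  d3:4  d4:4  d5:3  d6:3  d7:3  d8:2  d9:3  d10:3  d11:0 — peak 4.

4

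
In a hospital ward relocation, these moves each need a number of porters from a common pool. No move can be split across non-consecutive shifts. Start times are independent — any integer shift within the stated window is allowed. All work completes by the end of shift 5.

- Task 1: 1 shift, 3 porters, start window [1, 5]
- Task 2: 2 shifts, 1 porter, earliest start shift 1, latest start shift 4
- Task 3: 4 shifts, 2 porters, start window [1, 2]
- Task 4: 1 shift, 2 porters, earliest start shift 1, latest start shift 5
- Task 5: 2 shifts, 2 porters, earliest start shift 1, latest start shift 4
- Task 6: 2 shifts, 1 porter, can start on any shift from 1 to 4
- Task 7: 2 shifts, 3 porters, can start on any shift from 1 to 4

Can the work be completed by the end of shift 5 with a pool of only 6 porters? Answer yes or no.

Schedule Task 1@1, Task 2@1, Task 3@1, Task 4@3, Task 5@2, Task 6@4, Task 7@4: s1:6  s2:5  s3:6  s4:6  s5:4 — peak 6 ≤ 6.

yes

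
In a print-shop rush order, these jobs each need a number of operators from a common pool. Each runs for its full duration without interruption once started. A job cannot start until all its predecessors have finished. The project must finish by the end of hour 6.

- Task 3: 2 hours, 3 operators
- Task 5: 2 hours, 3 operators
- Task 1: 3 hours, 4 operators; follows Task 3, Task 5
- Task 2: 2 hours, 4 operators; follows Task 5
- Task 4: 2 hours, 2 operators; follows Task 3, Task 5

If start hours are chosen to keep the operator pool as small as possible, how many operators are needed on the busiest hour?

Early-start (Task 3@1, Task 5@1, Task 1@3, Task 2@3, Task 4@3) gives peak 10: h1:6  h2:6  h3:10  h4:10  h5:4  h6:0.
Shift Task 4→5.
Schedule Task 3@1, Task 5@1, Task 1@3, Task 2@3, Task 4@5: h1:6  h2:6  h3:8  h4:8  h5:6  h6:2 — peak 8.

8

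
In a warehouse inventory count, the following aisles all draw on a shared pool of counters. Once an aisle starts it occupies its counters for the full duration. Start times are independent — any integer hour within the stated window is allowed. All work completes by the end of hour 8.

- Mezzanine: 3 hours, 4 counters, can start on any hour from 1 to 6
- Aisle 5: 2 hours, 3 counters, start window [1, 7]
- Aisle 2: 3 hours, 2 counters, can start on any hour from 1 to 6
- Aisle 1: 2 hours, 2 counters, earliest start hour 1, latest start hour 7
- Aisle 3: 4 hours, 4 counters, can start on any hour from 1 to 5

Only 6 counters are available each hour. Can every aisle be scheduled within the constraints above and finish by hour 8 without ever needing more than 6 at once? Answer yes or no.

no

The minimum achievable peak is 7; 6 < 7, so no feasible schedule stays within the cap.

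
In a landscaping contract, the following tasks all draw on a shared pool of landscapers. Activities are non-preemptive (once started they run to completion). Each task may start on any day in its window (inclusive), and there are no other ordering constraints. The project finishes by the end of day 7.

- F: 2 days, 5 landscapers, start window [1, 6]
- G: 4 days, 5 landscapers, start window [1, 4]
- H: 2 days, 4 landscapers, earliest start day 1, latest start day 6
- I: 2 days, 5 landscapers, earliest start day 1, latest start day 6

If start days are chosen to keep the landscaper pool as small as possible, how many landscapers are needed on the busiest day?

Early-start (F@1, G@1, H@1, I@1) gives peak 19: d1:19  d2:19  d3:5  d4:5  d5:0  d6:0  d7:0.
Shift H→3, I→5.
Schedule F@1, G@1, H@3, I@5: d1:10  d2:10  d3:9  d4:9  d5:5  d6:5  d7:0 — peak 10.

10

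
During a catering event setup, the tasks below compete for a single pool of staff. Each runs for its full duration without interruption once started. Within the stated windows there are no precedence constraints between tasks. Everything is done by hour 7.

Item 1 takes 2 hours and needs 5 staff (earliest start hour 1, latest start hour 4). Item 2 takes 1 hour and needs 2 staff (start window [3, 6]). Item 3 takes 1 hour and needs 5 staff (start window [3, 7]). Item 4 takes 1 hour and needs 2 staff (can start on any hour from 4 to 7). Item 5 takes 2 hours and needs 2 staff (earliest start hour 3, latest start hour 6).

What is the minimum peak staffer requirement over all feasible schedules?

Early-start (Item 1@1, Item 2@3, Item 3@3, Item 4@4, Item 5@3) gives peak 9: h1:5  h2:5  h3:9  h4:4  h5:0  h6:0  h7:0.
Shift Item 3→4, Item 4→5, Item 5→5.
Schedule Item 1@1, Item 2@3, Item 3@4, Item 4@5, Item 5@5: h1:5  h2:5  h3:2  h4:5  h5:4  h6:2  h7:0 — peak 5.

5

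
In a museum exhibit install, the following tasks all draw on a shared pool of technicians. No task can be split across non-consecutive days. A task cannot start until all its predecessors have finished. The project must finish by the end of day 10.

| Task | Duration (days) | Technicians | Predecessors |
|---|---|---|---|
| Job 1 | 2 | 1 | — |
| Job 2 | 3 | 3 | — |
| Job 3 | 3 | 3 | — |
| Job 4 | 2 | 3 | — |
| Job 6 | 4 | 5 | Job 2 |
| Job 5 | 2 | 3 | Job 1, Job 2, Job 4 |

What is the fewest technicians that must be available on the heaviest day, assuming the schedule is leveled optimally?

Early-start (Job 1@1, Job 2@1, Job 3@1, Job 4@1, Job 6@4, Job 5@4) gives peak 10: d1:10  d2:10  d3:6  d4:8  d5:8  d6:5  d7:5  d8:0  d9:0  d10:0.
Shift Job 3→4, Job 4→3, Job 6→7, Job 5→5.
Schedule Job 1@1, Job 2@1, Job 3@4, Job 4@3, Job 6@7, Job 5@5: d1:4  d2:4  d3:6  d4:6  d5:6  d6:6  d7:5  d8:5  d9:5  d10:5 — peak 6.
Total technician-days = 52 over 10 days ⇒ peak ≥ ⌈52/10⌉ = 6, so 6 is optimal.

6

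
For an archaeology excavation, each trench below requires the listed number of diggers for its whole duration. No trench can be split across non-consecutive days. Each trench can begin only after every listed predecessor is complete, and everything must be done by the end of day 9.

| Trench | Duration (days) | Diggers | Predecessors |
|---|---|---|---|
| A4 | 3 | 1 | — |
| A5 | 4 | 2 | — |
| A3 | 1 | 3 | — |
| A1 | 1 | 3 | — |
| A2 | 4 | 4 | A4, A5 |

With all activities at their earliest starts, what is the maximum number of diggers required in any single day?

9

Early-start schedule: A4@1, A5@1, A3@1, A1@1, A2@5.
Load per day: day 1: 9, day 2: 3, day 3: 3, day 4: 2, day 5: 4, day 6: 4, day 7: 4, day 8: 4, day 9: 0.
Peak is 9.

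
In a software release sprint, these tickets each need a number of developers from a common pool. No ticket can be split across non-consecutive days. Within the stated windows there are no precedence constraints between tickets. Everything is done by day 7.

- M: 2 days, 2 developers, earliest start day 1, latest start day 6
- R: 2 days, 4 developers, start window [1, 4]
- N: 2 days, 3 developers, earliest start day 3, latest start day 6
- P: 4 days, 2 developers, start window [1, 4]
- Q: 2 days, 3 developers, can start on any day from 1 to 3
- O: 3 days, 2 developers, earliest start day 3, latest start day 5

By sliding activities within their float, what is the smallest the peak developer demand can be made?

7

Early-start (M@1, R@1, N@3, P@1, Q@1, O@3) gives peak 11: d1:11  d2:11  d3:7  d4:7  d5:2  d6:0  d7:0.
Shift N→5, P→3, Q→3.
Schedule M@1, R@1, N@5, P@3, Q@3, O@3: d1:6  d2:6  d3:7  d4:7  d5:7  d6:5  d7:0 — peak 7.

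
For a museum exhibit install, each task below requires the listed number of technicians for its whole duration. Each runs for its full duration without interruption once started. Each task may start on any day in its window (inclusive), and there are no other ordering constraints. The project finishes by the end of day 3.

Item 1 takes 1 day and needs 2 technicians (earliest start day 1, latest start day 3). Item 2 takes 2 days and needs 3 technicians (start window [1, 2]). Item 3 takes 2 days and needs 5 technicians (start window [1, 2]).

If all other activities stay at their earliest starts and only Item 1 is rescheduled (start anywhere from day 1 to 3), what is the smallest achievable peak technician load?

Item 1@1: d1:10  d2:8  d3:0 → peak 10
Item 1@2: d1:8  d2:10  d3:0 → peak 10
Item 1@3: d1:8  d2:8  d3:2 → peak 8
Best is Item 1@3, peak 8.

8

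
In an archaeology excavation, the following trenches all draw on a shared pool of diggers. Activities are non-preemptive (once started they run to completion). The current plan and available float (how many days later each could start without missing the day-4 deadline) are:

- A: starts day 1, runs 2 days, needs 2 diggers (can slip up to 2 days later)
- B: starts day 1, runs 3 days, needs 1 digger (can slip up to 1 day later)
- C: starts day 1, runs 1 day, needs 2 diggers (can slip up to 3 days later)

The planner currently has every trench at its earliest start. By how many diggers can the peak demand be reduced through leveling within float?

2

Early-start peak: d1:5  d2:3  d3:1  d4:0 ⇒ 5.
Leveled (A@1, B@1, C@3): d1:3  d2:3  d3:3  d4:0 ⇒ 3.
Reduction 5 − 3 = 2.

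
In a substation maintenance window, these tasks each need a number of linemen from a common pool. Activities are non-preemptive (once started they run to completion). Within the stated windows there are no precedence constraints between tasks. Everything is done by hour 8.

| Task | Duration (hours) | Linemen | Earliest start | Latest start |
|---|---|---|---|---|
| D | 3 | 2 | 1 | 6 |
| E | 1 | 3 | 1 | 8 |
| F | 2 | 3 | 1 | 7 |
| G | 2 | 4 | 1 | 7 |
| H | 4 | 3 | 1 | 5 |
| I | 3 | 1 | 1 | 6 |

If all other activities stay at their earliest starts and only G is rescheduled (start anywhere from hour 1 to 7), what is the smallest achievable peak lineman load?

G@1: h1:16  h2:13  h3:6  h4:3  h5:0  h6:0  h7:0  h8:0 → peak 16
G@2: h1:12  h2:13  h3:10  h4:3  h5:0  h6:0  h7:0  h8:0 → peak 13
G@3: h1:12  h2:9  h3:10  h4:7  h5:0  h6:0  h7:0  h8:0 → peak 12
G@4: h1:12  h2:9  h3:6  h4:7  h5:4  h6:0  h7:0  h8:0 → peak 12
G@5: h1:12  h2:9  h3:6  h4:3  h5:4  h6:4  h7:0  h8:0 → peak 12
G@6: h1:12  h2:9  h3:6  h4:3  h5:0  h6:4  h7:4  h8:0 → peak 12
G@7: h1:12  h2:9  h3:6  h4:3  h5:0  h6:0  h7:4  h8:4 → peak 12
Best is G@3, peak 12.

12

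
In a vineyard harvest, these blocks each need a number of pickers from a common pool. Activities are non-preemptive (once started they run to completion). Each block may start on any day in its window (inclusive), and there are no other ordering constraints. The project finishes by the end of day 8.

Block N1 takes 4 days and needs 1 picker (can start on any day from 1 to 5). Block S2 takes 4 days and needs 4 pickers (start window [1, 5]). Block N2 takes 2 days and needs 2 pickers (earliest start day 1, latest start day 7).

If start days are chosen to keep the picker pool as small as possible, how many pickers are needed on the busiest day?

4

Early-start (Block N1@1, Block S2@1, Block N2@1) gives peak 7: d1:7  d2:7  d3:5  d4:5  d5:0  d6:0  d7:0  d8:0.
Shift Block S2→5.
Schedule Block N1@1, Block S2@5, Block N2@1: d1:3  d2:3  d3:1  d4:1  d5:4  d6:4  d7:4  d8:4 — peak 4.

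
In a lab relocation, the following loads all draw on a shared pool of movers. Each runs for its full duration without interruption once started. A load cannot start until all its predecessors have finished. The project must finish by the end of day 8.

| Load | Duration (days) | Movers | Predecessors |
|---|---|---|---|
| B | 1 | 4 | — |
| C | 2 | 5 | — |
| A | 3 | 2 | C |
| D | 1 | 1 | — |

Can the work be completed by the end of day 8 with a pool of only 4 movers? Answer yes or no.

The minimum achievable peak is 5; 4 < 5, so no feasible schedule stays within the cap.

no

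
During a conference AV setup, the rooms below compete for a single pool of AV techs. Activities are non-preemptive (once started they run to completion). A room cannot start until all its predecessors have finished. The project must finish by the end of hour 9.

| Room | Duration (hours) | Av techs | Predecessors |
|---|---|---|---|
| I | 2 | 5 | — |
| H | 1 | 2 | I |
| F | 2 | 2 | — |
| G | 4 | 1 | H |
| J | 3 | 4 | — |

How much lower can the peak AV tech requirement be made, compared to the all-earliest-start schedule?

6

Early-start peak: h1:11  h2:11  h3:6  h4:1  h5:1  h6:1  h7:1  h8:0  h9:0 ⇒ 11.
Leveled (I@1, H@3, F@3, G@4, J@5): h1:5  h2:5  h3:4  h4:3  h5:5  h6:5  h7:5  h8:0  h9:0 ⇒ 5.
Reduction 11 − 5 = 6.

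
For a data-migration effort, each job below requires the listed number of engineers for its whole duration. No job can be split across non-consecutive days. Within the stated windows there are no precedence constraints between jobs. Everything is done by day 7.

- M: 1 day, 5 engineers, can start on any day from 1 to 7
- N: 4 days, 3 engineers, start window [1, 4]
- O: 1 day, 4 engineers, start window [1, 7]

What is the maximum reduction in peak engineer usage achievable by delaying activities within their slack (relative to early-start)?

Early-start peak: d1:12  d2:3  d3:3  d4:3  d5:0  d6:0  d7:0 ⇒ 12.
Leveled (M@1, N@2, O@6): d1:5  d2:3  d3:3  d4:3  d5:3  d6:4  d7:0 ⇒ 5.
Reduction 12 − 5 = 7.

7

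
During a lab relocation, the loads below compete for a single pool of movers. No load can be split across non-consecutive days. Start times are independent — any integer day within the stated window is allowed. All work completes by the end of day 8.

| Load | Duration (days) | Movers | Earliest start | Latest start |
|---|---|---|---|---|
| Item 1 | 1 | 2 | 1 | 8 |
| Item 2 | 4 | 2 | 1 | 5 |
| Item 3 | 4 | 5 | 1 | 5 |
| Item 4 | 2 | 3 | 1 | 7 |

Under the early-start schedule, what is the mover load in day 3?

7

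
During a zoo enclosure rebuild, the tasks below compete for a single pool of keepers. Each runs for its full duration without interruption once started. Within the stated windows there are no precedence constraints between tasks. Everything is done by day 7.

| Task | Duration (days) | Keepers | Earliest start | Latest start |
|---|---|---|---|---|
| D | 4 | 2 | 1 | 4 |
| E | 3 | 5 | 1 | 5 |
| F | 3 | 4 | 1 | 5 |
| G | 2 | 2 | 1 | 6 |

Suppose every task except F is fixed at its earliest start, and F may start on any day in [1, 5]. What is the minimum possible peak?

F@1: d1:13  d2:13  d3:11  d4:2  d5:0  d6:0  d7:0 → peak 13
F@2: d1:9  d2:13  d3:11  d4:6  d5:0  d6:0  d7:0 → peak 13
F@3: d1:9  d2:9  d3:11  d4:6  d5:4  d6:0  d7:0 → peak 11
F@4: d1:9  d2:9  d3:7  d4:6  d5:4  d6:4  d7:0 → peak 9
F@5: d1:9  d2:9  d3:7  d4:2  d5:4  d6:4  d7:4 → peak 9
Best is F@4, peak 9.

9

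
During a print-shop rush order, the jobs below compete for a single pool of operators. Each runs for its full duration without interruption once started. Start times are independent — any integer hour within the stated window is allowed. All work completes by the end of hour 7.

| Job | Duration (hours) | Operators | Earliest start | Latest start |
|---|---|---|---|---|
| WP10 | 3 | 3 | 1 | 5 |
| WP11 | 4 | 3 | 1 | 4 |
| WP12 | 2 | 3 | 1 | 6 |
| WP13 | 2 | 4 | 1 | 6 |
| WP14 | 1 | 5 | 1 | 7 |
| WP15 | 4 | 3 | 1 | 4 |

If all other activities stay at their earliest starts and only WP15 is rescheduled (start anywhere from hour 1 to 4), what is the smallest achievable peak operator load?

18

WP15@1: h1:21  h2:16  h3:9  h4:6  h5:0  h6:0  h7:0 → peak 21
WP15@2: h1:18  h2:16  h3:9  h4:6  h5:3  h6:0  h7:0 → peak 18
WP15@3: h1:18  h2:13  h3:9  h4:6  h5:3  h6:3  h7:0 → peak 18
WP15@4: h1:18  h2:13  h3:6  h4:6  h5:3  h6:3  h7:3 → peak 18
Best is WP15@2, peak 18.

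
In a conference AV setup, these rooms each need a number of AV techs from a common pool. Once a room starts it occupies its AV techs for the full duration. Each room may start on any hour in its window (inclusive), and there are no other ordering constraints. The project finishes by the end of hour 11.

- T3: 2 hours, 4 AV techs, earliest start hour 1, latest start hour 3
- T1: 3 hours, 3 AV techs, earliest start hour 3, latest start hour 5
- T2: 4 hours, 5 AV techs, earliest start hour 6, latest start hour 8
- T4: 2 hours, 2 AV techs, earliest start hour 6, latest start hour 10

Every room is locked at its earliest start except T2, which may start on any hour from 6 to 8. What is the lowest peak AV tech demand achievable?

5

T2@6: h1:4  h2:4  h3:3  h4:3  h5:3  h6:7  h7:7  h8:5  h9:5  h10:0  h11:0 → peak 7
T2@7: h1:4  h2:4  h3:3  h4:3  h5:3  h6:2  h7:7  h8:5  h9:5  h10:5  h11:0 → peak 7
T2@8: h1:4  h2:4  h3:3  h4:3  h5:3  h6:2  h7:2  h8:5  h9:5  h10:5  h11:5 → peak 5
Best is T2@8, peak 5.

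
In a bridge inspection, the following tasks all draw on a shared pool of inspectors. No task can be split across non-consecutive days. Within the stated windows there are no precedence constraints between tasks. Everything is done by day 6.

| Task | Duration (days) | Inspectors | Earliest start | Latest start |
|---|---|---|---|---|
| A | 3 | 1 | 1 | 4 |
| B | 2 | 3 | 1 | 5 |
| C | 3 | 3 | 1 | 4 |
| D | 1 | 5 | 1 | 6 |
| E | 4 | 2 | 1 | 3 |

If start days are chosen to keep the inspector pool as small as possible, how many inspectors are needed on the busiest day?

6

Early-start (A@1, B@1, C@1, D@1, E@1) gives peak 14: d1:14  d2:9  d3:6  d4:2  d5:0  d6:0.
Shift C→3, D→6.
Schedule A@1, B@1, C@3, D@6, E@1: d1:6  d2:6  d3:6  d4:5  d5:3  d6:5 — peak 6.
Total inspector-days = 31 over 6 days ⇒ peak ≥ ⌈31/6⌉ = 6, so 6 is optimal.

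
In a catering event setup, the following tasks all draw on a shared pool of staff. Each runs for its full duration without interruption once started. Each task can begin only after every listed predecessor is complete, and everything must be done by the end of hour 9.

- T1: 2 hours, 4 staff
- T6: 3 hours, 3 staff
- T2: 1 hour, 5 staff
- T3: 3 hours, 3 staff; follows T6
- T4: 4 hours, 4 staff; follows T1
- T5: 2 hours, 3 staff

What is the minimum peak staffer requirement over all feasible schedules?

Early-start (T1@1, T6@1, T2@1, T3@4, T4@3, T5@1) gives peak 15: h1:15  h2:10  h3:7  h4:7  h5:7  h6:7  h7:0  h8:0  h9:0.
Shift T2→4, T3→5, T4→5, T5→8.
Schedule T1@1, T6@1, T2@4, T3@5, T4@5, T5@8: h1:7  h2:7  h3:3  h4:5  h5:7  h6:7  h7:7  h8:7  h9:3 — peak 7.

7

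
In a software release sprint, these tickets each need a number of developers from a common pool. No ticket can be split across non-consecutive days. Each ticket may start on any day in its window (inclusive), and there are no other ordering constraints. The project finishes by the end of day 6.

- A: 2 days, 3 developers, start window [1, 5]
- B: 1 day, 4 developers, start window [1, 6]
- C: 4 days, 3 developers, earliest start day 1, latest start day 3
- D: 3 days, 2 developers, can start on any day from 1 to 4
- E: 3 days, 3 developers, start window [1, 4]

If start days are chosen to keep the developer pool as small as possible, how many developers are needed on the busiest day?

Early-start (A@1, B@1, C@1, D@1, E@1) gives peak 15: d1:15  d2:11  d3:8  d4:3  d5:0  d6:0.
Shift C→2, D→2, E→3.
Schedule A@1, B@1, C@2, D@2, E@3: d1:7  d2:8  d3:8  d4:8  d5:6  d6:0 — peak 8.

8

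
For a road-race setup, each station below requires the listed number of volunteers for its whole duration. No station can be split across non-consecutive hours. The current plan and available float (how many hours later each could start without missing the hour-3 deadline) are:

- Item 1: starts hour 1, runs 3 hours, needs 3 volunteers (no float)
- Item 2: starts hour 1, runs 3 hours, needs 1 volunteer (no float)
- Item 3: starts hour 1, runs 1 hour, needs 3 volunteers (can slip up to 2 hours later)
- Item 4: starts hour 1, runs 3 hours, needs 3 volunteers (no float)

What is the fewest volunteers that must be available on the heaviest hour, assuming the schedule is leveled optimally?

Schedule Item 1@1, Item 2@1, Item 3@1, Item 4@1: h1:10  h2:7  h3:7 — peak 10.
No arrangement of the 3 feasible schedules does better.

10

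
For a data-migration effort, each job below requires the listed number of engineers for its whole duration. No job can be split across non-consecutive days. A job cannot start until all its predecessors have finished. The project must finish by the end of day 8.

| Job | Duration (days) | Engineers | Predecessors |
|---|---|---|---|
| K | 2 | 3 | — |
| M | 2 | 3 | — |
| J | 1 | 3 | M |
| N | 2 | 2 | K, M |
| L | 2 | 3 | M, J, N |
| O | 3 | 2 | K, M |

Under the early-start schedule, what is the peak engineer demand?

Early-start schedule: K@1, M@1, J@3, N@3, L@5, O@3.
Load per day: day 1: 6, day 2: 6, day 3: 7, day 4: 4, day 5: 5, day 6: 3, day 7: 0, day 8: 0.
Peak is 7.

7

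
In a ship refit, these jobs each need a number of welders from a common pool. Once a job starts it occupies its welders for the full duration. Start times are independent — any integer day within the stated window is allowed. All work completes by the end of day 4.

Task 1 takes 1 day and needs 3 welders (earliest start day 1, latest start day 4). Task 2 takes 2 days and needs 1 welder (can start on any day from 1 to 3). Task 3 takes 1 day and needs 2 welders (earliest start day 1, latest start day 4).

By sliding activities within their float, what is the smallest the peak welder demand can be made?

Early-start (Task 1@1, Task 2@1, Task 3@1) gives peak 6: d1:6  d2:1  d3:0  d4:0.
Shift Task 2→2, Task 3→2.
Schedule Task 1@1, Task 2@2, Task 3@2: d1:3  d2:3  d3:1  d4:0 — peak 3.

3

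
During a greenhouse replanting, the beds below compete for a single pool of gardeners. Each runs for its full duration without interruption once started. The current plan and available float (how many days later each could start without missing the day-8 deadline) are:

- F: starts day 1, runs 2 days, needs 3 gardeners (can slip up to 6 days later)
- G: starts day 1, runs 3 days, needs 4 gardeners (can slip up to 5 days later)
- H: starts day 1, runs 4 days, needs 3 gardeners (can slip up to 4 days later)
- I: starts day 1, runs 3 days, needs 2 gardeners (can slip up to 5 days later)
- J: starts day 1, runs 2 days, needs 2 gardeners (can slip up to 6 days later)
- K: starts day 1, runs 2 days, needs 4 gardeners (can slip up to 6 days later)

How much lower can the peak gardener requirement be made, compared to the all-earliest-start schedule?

Early-start peak: d1:18  d2:18  d3:9  d4:3  d5:0  d6:0  d7:0  d8:0 ⇒ 18.
Leveled (F@1, G@1, H@3, I@4, J@4, K@7): d1:7  d2:7  d3:7  d4:7  d5:7  d6:5  d7:4  d8:4 ⇒ 7.
Reduction 18 − 7 = 11.

11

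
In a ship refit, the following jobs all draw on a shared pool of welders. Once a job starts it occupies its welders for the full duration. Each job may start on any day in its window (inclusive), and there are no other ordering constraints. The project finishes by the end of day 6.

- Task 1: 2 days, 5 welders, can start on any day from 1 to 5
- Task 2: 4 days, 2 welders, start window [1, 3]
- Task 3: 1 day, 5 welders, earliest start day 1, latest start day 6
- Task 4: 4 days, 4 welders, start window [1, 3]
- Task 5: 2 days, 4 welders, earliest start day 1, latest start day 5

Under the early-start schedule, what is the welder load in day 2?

15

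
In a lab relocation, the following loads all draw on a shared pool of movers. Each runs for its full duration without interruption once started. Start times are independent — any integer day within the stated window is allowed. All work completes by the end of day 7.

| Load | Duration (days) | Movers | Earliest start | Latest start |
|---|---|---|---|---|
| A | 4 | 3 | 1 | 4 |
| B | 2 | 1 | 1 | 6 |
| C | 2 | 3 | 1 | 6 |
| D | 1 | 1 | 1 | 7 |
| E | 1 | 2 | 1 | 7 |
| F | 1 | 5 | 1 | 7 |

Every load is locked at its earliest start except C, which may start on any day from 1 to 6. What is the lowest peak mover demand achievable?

C@1: d1:15  d2:7  d3:3  d4:3  d5:0  d6:0  d7:0 → peak 15
C@2: d1:12  d2:7  d3:6  d4:3  d5:0  d6:0  d7:0 → peak 12
C@3: d1:12  d2:4  d3:6  d4:6  d5:0  d6:0  d7:0 → peak 12
C@4: d1:12  d2:4  d3:3  d4:6  d5:3  d6:0  d7:0 → peak 12
C@5: d1:12  d2:4  d3:3  d4:3  d5:3  d6:3  d7:0 → peak 12
C@6: d1:12  d2:4  d3:3  d4:3  d5:0  d6:3  d7:3 → peak 12
Best is C@2, peak 12.

12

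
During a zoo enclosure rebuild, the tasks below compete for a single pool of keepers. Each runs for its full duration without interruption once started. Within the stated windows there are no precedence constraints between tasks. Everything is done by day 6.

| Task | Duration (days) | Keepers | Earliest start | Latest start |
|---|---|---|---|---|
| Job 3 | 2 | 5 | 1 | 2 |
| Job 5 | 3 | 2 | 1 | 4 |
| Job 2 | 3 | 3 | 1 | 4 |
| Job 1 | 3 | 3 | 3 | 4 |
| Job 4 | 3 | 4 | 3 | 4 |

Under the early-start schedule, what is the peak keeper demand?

Early-start schedule: Job 3@1, Job 5@1, Job 2@1, Job 1@3, Job 4@3.
Load per day: day 1: 10, day 2: 10, day 3: 12, day 4: 7, day 5: 7, day 6: 0.
Peak is 12.

12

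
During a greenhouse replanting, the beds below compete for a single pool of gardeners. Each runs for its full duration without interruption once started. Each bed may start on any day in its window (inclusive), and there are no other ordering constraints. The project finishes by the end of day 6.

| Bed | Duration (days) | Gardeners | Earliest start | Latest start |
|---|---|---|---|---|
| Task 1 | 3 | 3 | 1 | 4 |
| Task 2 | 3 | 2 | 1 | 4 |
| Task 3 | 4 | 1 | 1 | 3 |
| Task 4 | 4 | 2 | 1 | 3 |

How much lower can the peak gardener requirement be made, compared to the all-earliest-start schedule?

2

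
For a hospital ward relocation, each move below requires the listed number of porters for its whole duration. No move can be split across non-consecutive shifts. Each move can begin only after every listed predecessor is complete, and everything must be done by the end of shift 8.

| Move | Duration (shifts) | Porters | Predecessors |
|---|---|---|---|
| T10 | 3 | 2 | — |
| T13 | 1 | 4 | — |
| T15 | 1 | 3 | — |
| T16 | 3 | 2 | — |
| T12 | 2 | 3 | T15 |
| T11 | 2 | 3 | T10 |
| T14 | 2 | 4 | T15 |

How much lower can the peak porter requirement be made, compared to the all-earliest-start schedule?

Early-start peak: s1:11  s2:11  s3:11  s4:3  s5:3  s6:0  s7:0  s8:0 ⇒ 11.
Leveled (T10@1, T13@1, T15@2, T16@3, T12@6, T11@6, T14@4): s1:6  s2:5  s3:4  s4:6  s5:6  s6:6  s7:6  s8:0 ⇒ 6.
Reduction 11 − 6 = 5.

5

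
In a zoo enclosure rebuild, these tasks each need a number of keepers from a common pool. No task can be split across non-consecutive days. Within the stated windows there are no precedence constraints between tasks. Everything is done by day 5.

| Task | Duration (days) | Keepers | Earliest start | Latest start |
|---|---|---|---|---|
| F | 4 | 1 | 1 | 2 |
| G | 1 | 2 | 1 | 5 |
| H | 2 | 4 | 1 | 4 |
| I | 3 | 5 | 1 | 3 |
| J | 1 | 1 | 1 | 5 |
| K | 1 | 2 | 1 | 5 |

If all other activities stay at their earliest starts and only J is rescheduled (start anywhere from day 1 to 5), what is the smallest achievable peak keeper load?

14

J@1: d1:15  d2:10  d3:6  d4:1  d5:0 → peak 15
J@2: d1:14  d2:11  d3:6  d4:1  d5:0 → peak 14
J@3: d1:14  d2:10  d3:7  d4:1  d5:0 → peak 14
J@4: d1:14  d2:10  d3:6  d4:2  d5:0 → peak 14
J@5: d1:14  d2:10  d3:6  d4:1  d5:1 → peak 14
Best is J@2, peak 14.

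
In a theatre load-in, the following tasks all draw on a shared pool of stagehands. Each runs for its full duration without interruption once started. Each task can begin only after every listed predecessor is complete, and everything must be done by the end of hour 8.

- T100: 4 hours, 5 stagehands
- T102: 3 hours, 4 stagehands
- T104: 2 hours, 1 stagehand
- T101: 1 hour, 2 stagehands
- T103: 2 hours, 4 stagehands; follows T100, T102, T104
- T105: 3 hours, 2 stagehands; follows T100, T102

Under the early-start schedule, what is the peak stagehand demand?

Early-start schedule: T100@1, T102@1, T104@1, T101@1, T103@5, T105@5.
Load per hour: hour 1: 12, hour 2: 10, hour 3: 9, hour 4: 5, hour 5: 6, hour 6: 6, hour 7: 2, hour 8: 0.
Peak is 12.

12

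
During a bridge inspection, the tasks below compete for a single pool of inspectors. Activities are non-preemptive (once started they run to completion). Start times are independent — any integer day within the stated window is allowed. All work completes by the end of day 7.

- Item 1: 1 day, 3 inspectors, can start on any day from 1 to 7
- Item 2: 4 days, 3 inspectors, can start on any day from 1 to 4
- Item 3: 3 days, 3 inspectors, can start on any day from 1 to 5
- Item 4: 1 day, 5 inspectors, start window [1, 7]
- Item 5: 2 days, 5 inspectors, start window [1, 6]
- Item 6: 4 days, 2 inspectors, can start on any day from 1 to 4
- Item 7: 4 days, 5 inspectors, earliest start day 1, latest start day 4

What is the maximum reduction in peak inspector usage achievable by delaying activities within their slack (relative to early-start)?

Early-start peak: d1:26  d2:18  d3:13  d4:10  d5:0  d6:0  d7:0 ⇒ 26.
Leveled (Item 1@1, Item 2@1, Item 3@1, Item 4@5, Item 5@6, Item 6@1, Item 7@4): d1:11  d2:8  d3:8  d4:10  d5:10  d6:10  d7:10 ⇒ 11.
Reduction 26 − 11 = 15.

15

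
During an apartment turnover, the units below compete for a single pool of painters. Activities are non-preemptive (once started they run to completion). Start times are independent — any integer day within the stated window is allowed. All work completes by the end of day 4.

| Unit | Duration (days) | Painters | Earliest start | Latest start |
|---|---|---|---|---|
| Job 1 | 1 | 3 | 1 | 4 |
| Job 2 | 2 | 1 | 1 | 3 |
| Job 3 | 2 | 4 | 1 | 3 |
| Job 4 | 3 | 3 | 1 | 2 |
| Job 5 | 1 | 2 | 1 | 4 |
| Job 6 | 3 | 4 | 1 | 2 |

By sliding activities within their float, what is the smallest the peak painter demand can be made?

Early-start (Job 1@1, Job 2@1, Job 3@1, Job 4@1, Job 5@1, Job 6@1) gives peak 17: d1:17  d2:12  d3:7  d4:0.
Shift Job 3→3, Job 6→2.
Schedule Job 1@1, Job 2@1, Job 3@3, Job 4@1, Job 5@1, Job 6@2: d1:9  d2:8  d3:11  d4:8 — peak 11.

11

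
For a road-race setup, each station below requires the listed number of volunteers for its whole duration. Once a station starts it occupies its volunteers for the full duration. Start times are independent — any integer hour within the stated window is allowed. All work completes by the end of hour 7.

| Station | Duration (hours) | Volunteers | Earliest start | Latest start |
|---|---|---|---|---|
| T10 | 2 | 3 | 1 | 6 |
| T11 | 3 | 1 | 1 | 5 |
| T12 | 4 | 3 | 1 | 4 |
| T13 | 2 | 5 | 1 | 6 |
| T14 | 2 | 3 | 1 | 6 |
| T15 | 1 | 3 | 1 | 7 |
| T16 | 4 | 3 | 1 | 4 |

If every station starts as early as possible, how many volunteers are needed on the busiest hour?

Early-start schedule: T10@1, T11@1, T12@1, T13@1, T14@1, T15@1, T16@1.
Load per hour: hour 1: 21, hour 2: 18, hour 3: 7, hour 4: 6, hour 5: 0, hour 6: 0, hour 7: 0.
Peak is 21.

21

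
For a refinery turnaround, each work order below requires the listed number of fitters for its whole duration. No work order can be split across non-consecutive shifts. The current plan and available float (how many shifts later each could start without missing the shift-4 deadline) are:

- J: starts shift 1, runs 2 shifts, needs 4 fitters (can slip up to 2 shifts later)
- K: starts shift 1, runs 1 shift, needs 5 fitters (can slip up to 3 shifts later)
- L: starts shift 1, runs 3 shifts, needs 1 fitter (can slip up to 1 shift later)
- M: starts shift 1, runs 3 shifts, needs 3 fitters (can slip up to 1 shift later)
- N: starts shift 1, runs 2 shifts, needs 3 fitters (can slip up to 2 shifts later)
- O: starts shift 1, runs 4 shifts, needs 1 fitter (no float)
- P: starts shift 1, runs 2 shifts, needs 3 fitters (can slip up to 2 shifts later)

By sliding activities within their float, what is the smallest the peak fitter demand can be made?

Early-start (J@1, K@1, L@1, M@1, N@1, O@1, P@1) gives peak 20: s1:20  s2:15  s3:5  s4:1.
Shift M→2, N→3, P→3.
Schedule J@1, K@1, L@1, M@2, N@3, O@1, P@3: s1:11  s2:9  s3:11  s4:10 — peak 11.
Total fitter-shifts = 41 over 4 shifts ⇒ peak ≥ ⌈41/4⌉ = 11, so 11 is optimal.

11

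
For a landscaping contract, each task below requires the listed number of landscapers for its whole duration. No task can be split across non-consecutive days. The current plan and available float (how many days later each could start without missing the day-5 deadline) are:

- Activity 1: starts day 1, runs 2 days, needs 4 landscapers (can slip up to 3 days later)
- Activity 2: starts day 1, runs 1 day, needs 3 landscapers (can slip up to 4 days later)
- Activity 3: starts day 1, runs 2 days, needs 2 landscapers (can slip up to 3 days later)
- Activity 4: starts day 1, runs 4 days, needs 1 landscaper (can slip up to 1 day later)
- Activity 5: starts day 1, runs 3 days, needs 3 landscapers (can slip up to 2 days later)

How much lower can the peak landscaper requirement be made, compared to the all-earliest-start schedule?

Early-start peak: d1:13  d2:10  d3:4  d4:1  d5:0 ⇒ 13.
Leveled (Activity 1@1, Activity 2@5, Activity 3@3, Activity 4@1, Activity 5@3): d1:5  d2:5  d3:6  d4:6  d5:6 ⇒ 6.
Reduction 13 − 6 = 7.

7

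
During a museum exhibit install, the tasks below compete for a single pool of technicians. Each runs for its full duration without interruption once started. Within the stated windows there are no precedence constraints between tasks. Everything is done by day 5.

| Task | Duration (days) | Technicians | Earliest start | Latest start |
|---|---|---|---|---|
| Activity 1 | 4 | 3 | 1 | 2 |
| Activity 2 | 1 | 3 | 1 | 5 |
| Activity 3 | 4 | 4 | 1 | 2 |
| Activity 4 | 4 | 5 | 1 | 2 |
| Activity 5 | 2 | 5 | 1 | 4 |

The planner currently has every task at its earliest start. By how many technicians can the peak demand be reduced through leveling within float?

Early-start peak: d1:20  d2:17  d3:12  d4:12  d5:0 ⇒ 20.
Leveled (Activity 1@1, Activity 2@1, Activity 3@1, Activity 4@1, Activity 5@2): d1:15  d2:17  d3:17  d4:12  d5:0 ⇒ 17.
Reduction 20 − 17 = 3.

3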